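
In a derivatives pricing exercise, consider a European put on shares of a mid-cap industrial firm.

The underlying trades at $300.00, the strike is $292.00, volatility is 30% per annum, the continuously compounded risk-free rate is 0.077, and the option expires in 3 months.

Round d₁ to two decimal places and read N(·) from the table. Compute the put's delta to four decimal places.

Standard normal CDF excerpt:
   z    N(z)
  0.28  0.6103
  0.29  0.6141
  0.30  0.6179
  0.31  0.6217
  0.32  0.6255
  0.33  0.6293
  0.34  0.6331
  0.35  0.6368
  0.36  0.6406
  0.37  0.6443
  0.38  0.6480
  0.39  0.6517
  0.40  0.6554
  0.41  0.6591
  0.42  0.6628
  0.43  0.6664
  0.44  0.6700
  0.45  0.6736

T = 0.25;  σ√T = 0.1500
d₁ = [ln(300/292) + (0.077 + ½·0.3²)·0.25] / (σ√T) = (0.0270 + 0.0305) / 0.1500 = 0.3835 which rounds to 0.38
N(d₁) = N(0.38) = 0.6480
Δ_put = N(d₁) − 1 = 0.6480 − 1 = -0.3520

-0.3520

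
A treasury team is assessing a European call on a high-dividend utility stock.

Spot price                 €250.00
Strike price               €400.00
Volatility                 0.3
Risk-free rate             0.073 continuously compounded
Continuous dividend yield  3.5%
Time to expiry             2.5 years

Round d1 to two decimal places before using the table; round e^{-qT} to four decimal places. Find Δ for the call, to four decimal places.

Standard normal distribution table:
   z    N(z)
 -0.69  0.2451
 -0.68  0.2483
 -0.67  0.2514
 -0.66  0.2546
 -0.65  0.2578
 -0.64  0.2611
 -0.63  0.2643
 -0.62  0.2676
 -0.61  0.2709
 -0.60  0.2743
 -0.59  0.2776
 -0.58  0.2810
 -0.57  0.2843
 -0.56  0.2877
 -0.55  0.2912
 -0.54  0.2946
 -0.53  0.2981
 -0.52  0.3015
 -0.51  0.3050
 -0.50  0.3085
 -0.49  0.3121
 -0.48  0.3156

σ√T = 0.3 × 1.5811 = 0.4743
ln(S/K) + (r − q + σ²/2)T = ln(250/400) + (0.073 − 0.035 + 0.3²/2)·2.5 = -0.4700 + 0.2075 = -0.2625
d₁ = -0.2625 / 0.4743 = -0.5534 → -0.55
N(d₁) = N(-0.55) = 0.2912
Δ_call = exp(−qT)·N(d₁) = 0.9162·0.2912 = 0.2668

0.2668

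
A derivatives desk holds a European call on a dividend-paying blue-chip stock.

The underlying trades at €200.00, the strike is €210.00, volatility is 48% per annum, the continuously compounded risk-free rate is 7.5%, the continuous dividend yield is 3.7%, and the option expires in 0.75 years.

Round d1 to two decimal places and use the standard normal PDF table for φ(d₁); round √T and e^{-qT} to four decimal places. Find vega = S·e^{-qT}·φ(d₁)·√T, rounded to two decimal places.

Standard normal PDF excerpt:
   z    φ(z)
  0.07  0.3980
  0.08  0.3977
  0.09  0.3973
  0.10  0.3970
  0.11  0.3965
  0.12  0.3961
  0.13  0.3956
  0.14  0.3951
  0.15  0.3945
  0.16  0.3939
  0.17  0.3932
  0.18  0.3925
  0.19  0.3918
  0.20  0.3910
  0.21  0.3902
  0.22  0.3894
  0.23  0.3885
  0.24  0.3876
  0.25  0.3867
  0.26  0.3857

66.35

T = 0.75;  σ√T = 0.4157
d₁ = [ln(200/210) + (0.075 − 0.037 + 0.48²/2)·0.75] / 0.4157 = [-0.0488 + 0.1149] / 0.4157 = 0.1590 ≈ 0.16
√T = √0.75 = 0.8660
φ(d₁) = φ(0.16) = 0.3939
e^(−qT) = e^(−0.037·0.75) = 0.9726
vega = S·e^(−qT)·φ(d₁)·√T = 200·0.9726·0.3939·0.8660 = 66.3542
(Vega is the same for a European call and put with the same parameters.)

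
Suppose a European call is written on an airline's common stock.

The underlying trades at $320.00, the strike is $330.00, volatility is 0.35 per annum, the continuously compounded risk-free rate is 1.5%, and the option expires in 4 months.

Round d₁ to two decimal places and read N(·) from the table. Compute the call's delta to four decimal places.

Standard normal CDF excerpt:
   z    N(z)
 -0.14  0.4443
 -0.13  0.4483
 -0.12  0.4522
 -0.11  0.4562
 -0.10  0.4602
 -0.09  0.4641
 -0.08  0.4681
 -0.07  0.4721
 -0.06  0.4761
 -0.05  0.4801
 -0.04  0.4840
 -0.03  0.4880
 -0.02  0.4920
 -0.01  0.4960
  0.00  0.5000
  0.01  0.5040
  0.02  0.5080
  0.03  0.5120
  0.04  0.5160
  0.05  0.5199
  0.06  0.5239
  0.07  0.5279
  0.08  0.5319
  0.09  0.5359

σ√T = 0.35·√0.3333 = 0.2021
d₁ = [ln(320/330) + (0.015 + 0.35²/2)·0.3333] / 0.2021 = [-0.0308 + 0.0254] / 0.2021 = -0.0265 which rounds to -0.03
N(d₁) = N(-0.03) = 0.4880
Δ_call = N(d₁) = 0.4880

0.4880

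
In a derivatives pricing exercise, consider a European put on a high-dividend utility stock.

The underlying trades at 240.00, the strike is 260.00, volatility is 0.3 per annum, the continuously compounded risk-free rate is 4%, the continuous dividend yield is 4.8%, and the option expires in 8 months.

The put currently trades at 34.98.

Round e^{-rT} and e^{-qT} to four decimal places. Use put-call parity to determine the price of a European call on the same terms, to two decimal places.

e^(−qT) = e^(−0.048·0.6667) = 0.9685;  e^(−rT) = e^(−0.04·0.6667) = 0.9737
Put-call parity: C − P = S·e^(−qT) − K·e^(−rT) = 240·0.9685 − 260·0.9737 = 232.4400 − 253.1620 = -20.7220
C = P + (C − P) = 34.98 + (-20.7220) = 14.2580

14.26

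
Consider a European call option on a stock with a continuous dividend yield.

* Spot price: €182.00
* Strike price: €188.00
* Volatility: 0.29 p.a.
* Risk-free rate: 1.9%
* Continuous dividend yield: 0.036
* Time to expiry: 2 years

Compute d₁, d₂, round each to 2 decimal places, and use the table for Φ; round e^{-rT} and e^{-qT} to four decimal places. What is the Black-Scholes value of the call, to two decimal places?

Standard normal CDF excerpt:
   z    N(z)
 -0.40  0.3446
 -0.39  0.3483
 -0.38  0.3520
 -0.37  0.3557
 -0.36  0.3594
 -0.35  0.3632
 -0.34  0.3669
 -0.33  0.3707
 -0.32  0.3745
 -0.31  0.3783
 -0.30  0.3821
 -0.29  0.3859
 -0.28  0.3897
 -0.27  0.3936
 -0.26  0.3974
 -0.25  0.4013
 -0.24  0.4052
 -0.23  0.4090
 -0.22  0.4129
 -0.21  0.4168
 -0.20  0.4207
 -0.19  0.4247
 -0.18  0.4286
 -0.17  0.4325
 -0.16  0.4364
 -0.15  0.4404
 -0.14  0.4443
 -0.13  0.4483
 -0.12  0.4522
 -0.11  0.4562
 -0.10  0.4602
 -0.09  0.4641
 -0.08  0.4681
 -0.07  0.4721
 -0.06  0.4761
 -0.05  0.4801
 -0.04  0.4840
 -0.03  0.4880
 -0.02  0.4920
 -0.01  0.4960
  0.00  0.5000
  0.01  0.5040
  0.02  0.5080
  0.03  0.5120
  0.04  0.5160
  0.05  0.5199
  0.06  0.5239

T = 2;  σ√T = 0.4101
d₁ = [ln(182/188) + (0.019 − 0.036 + 0.29²/2)·2] / 0.4101 = [-0.0324 + 0.0501] / 0.4101 = 0.0431 ≈ 0.04
d₂ = d₁ − σ√T = 0.0431 − 0.4101 = -0.3671 ≈ -0.37
e^(−qT) = e^(−0.036·2) = 0.9305;  e^(−rT) = e^(−0.019·2) = 0.9627
N(d₁) = N(0.04) = 0.5160;  N(d₂) = N(-0.37) = 0.3557
C = 182·0.9305·0.5160 − 188·0.9627·0.3557 = 87.3851 − 64.3773 = 23.0078

€23.01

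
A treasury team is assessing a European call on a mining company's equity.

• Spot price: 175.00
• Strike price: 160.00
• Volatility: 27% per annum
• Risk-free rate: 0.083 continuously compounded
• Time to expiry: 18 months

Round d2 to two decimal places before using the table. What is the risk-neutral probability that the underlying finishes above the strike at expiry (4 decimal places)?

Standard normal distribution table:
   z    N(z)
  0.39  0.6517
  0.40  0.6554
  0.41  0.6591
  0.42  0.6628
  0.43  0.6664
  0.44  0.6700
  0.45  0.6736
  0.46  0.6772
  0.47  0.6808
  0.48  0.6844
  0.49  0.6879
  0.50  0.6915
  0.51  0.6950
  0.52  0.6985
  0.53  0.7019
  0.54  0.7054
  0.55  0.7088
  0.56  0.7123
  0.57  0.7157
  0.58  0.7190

0.6844

T = 1.5;  σ√T = 0.3307
ln(S/K) + (r + σ²/2)T = ln(175/160) + (0.083 + 0.27²/2)·1.5 = 0.0896 + 0.1792 = 0.2688
d₁ = 0.2688 / 0.3307 = 0.8128 ⇒ 0.81
d₂ = d₁ − σ√T = 0.8128 − 0.3307 = 0.4821 ⇒ 0.48
Pr(exercise) under Q = N(d₂) = 0.6844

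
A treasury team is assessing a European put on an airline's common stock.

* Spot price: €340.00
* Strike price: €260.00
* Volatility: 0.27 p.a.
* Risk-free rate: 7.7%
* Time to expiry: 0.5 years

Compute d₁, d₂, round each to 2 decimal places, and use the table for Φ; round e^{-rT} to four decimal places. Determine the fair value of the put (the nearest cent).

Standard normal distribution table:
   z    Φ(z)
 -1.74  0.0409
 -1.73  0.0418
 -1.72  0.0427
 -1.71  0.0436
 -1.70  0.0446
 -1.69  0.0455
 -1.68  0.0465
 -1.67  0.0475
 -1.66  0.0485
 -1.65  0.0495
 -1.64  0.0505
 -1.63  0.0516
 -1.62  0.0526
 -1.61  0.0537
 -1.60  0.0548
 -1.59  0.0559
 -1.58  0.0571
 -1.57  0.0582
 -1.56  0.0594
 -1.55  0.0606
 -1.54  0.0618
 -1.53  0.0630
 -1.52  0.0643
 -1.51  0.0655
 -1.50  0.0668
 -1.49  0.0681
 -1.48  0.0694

T = 0.5;  σ√T = 0.1909
d₁ = [ln(340/260) + (0.077 + 0.27²/2)·0.5] / 0.1909 = [0.2683 + 0.0567] / 0.1909 = 1.7022 → 1.70
d₂ = d₁ − σ√T = 1.7022 − 0.1909 = 1.5113 → 1.51
e^(−rT) = e^(−0.077·0.5) = 0.9622
P = 260·0.9622·N(-1.51) − 340·N(-1.70) = 260·0.9622·0.0655 − 340·0.0446 = 16.3863 − 15.1640 = 1.2223

€1.22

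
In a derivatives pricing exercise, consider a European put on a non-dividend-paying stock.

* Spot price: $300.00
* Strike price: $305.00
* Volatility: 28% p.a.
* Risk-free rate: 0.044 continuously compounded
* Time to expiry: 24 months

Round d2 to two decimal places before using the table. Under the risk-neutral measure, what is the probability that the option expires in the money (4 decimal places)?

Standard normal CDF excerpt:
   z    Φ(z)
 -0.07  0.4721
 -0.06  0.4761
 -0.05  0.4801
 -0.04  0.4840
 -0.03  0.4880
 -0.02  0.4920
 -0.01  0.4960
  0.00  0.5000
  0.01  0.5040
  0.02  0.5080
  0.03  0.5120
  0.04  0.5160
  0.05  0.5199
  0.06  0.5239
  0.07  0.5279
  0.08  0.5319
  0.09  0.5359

0.5080

σ√T = 0.28·√2 = 0.3960
d₁ = [ln(300/305) + (0.044 + 0.28²/2)·2] / 0.3960 = [-0.0165 + 0.1664] / 0.3960 = 0.3785 ⇒ 0.38
d₂ = d₁ − σ√T = 0.3785 − 0.3960 = -0.0175 ⇒ -0.02
Pr(exercise) under Q = N(−d₂) = N(0.02) = 0.5080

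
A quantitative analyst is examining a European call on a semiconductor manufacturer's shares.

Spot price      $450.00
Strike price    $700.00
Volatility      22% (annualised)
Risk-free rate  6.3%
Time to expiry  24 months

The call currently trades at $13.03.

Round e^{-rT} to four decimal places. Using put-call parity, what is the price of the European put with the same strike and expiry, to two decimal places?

exp(−rT) = exp(−0.063·2) = 0.8816
Put-call parity: C − P = S − K·e^(−rT) = 450 − 700·0.8816 = 450 − 617.1200 = -167.1200
P = C − (C − P) = 13.03 − (-167.1200) = 180.1500

$180.15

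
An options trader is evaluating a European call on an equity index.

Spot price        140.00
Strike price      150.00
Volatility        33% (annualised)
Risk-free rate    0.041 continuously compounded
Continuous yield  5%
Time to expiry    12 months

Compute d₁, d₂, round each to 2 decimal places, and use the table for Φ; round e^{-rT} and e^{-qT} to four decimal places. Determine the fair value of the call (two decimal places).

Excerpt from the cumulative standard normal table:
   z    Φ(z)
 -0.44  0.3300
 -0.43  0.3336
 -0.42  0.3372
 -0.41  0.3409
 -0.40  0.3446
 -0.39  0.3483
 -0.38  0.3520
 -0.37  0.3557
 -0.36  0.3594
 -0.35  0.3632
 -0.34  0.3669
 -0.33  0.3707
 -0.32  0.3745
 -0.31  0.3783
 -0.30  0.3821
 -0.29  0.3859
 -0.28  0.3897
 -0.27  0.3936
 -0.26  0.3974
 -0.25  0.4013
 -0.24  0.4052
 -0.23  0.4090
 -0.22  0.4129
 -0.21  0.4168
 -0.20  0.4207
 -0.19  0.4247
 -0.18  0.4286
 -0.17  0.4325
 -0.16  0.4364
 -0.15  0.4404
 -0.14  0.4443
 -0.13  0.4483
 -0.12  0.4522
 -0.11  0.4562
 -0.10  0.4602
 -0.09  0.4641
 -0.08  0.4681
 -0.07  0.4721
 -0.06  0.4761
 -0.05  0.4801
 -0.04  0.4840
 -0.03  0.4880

13.26

σ√T = 0.33·√1 = 0.3300
d₁ = [ln(140/150) + (0.041 − 0.05 + 0.33²/2)·1] / 0.3300 = [-0.0690 + 0.0455] / 0.3300 = -0.0713 ≈ -0.07
d₂ = d₁ − σ√T = -0.0713 − 0.3300 = -0.4013 ≈ -0.40
e^(−qT) = e^(−0.05·1) = 0.9512;  e^(−rT) = e^(−0.041·1) = 0.9598
C = 140·0.9512·N(-0.07) − 150·0.9598·N(-0.40) = 140·0.9512·0.4721 − 150·0.9598·0.3446 = 62.8686 − 49.6121 = 13.2566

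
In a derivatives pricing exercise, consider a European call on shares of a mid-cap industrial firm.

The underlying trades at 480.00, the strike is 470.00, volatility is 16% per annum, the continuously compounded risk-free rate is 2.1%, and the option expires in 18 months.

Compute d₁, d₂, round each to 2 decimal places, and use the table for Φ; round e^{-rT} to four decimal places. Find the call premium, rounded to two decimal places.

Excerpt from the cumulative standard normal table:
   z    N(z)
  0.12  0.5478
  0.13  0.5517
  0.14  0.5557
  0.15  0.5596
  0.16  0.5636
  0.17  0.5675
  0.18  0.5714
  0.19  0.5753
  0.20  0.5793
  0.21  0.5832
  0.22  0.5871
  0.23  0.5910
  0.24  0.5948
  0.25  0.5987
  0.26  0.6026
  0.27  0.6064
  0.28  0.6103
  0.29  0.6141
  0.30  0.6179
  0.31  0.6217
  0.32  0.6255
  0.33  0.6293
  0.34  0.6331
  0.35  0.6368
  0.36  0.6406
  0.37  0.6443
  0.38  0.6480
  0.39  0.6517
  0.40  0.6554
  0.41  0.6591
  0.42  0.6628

σ√T = 0.16 × 1.2247 = 0.1960
d₁ = [ln(480/470) + (0.021 + 0.16²/2)·1.5] / 0.1960 = [0.0211 + 0.0507] / 0.1960 = 0.3662 ≈ 0.37
d₂ = d₁ − σ√T = 0.3662 − 0.1960 = 0.1702 ≈ 0.17
exp(−rT) = exp(−0.021·1.5) = 0.9690
N(d₁) = N(0.37) = 0.6443;  N(d₂) = N(0.17) = 0.5675
C = 480·0.6443 − 470·0.9690·0.5675 = 309.2640 − 258.4565 = 50.8075

50.81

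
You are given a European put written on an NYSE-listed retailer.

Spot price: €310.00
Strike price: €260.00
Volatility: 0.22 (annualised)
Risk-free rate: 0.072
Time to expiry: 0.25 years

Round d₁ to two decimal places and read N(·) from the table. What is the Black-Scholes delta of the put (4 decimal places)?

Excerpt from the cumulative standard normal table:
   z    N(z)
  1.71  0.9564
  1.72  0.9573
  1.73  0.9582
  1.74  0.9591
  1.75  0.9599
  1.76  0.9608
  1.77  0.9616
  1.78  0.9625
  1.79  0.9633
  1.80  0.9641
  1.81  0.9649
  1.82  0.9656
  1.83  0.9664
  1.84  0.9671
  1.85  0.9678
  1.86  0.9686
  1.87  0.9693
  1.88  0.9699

σ√T = 0.22 × 0.5000 = 0.1100
d₁ = [ln(310/260) + (0.072 + 0.22²/2)·0.25] / 0.1100 = [0.1759 + 0.0240] / 0.1100 = 1.8176 ≈ 1.82
N(d₁) = N(1.82) = 0.9656
Δ_put = N(d₁) − 1 = 0.9656 − 1 = -0.0344

-0.0344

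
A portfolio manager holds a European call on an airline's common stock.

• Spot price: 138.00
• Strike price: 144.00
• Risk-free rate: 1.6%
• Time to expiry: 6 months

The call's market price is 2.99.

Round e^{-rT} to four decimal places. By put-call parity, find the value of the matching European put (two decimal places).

7.84

exp(−rT) = exp(−0.016·0.5) = 0.9920
Put-call parity: C − P = S − K·e^(−rT) = 138 − 144·0.9920 = 138 − 142.8480 = -4.8480
P = C − (C − P) = 2.99 − (-4.8480) = 7.8380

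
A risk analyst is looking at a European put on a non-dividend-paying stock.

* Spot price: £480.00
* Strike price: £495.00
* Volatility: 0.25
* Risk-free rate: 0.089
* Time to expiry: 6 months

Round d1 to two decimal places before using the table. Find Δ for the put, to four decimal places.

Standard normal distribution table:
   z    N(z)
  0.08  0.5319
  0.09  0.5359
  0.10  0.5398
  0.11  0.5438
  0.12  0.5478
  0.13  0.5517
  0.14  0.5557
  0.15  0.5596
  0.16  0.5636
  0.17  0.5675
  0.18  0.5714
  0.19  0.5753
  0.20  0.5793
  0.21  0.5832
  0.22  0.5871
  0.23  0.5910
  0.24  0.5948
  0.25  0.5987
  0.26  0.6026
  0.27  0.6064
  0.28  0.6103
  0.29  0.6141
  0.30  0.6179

σ√T = 0.25 × 0.7071 = 0.1768
ln(S/K) + (r + σ²/2)T = ln(480/495) + (0.089 + 0.25²/2)·0.5 = -0.0308 + 0.0601 = 0.0294
d₁ = 0.0294 / 0.1768 = 0.1660 ≈ 0.17
N(d₁) = N(0.17) = 0.5675
Δ_put = N(d₁) − 1 = 0.5675 − 1 = -0.4325

-0.4325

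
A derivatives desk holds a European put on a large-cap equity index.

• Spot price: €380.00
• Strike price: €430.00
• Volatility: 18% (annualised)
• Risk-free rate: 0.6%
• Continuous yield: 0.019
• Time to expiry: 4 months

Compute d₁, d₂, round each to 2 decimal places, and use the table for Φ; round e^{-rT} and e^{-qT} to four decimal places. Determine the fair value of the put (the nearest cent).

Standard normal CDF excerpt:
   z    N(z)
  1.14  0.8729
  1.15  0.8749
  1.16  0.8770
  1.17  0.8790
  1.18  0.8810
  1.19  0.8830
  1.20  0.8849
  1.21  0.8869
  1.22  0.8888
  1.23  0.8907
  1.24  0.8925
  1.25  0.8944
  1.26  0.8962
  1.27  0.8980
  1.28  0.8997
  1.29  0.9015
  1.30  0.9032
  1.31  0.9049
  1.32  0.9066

T = 0.3333;  σ√T = 0.1039
d₁ = [ln(380/430) + (0.006 − 0.019 + 0.18²/2)·0.3333] / 0.1039 = [-0.1236 + 0.0011] / 0.1039 = -1.1792 ≈ -1.18
d₂ = d₁ − σ√T = -1.1792 − 0.1039 = -1.2831 ≈ -1.28
exp(−qT) = exp(−0.019·0.3333) = 0.9937;  exp(−rT) = exp(−0.006·0.3333) = 0.9980
N(−d₂) = N(1.28) = 0.8997;  N(−d₁) = N(1.18) = 0.8810
P = 430·0.9980·0.8997 − 380·0.9937·0.8810 = 386.0973 − 332.6709 = 53.4264

€53.43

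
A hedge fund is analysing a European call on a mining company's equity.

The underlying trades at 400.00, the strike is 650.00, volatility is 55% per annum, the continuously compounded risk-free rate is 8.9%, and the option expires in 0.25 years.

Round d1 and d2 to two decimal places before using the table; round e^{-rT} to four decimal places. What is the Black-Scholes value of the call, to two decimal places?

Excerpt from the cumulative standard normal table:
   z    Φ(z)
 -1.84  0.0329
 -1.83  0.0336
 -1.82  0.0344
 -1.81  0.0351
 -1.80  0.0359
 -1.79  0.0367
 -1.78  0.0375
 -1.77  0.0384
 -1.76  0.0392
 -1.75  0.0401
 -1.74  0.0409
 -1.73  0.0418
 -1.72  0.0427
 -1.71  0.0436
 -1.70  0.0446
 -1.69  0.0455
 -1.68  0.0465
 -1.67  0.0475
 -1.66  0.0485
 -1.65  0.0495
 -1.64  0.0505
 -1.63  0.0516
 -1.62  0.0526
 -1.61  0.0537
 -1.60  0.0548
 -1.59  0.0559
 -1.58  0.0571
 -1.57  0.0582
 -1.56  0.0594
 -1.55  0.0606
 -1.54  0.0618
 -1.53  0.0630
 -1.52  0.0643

2.37

T = 0.25;  σ√T = 0.2750
d₁ = [ln(400/650) + (0.089 + 0.55²/2)·0.25] / 0.2750 = [-0.4855 + 0.0601] / 0.2750 = -1.5471 which rounds to -1.55
d₂ = d₁ − σ√T = -1.5471 − 0.2750 = -1.8221 which rounds to -1.82
exp(−rT) = exp(−0.089·0.25) = 0.9780
N(d₁) = N(-1.55) = 0.0606;  N(d₂) = N(-1.82) = 0.0344
C = 400·0.0606 − 650·0.9780·0.0344 = 24.2400 − 21.8681 = 2.3719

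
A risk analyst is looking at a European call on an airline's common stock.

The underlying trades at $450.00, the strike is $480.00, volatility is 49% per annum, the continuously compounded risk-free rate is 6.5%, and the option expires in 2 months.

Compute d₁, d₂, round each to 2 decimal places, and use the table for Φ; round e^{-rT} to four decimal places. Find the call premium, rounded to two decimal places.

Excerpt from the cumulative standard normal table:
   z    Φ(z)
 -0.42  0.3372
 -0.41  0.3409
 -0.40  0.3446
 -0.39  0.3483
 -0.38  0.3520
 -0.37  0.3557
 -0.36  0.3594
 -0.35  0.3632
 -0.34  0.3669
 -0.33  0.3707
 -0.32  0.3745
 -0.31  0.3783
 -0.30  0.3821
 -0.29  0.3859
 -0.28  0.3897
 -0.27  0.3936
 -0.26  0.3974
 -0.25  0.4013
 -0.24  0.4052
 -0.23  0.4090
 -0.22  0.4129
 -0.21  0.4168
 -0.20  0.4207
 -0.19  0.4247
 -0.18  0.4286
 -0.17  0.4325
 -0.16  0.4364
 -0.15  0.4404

$25.73

σ√T = 0.49·√0.1667 = 0.2000
ln(S/K) + (r + σ²/2)T = ln(450/480) + (0.065 + 0.49²/2)·0.1667 = -0.0645 + 0.0308 = -0.0337
d₁ = -0.0337 / 0.2000 = -0.1684 ≈ -0.17
d₂ = d₁ − σ√T = -0.1684 − 0.2000 = -0.3685 ≈ -0.37
exp(−rT) = exp(−0.065·0.1667) = 0.9892
C = 450·N(-0.17) − 480·0.9892·N(-0.37) = 450·0.4325 − 480·0.9892·0.3557 = 194.6250 − 168.8921 = 25.7329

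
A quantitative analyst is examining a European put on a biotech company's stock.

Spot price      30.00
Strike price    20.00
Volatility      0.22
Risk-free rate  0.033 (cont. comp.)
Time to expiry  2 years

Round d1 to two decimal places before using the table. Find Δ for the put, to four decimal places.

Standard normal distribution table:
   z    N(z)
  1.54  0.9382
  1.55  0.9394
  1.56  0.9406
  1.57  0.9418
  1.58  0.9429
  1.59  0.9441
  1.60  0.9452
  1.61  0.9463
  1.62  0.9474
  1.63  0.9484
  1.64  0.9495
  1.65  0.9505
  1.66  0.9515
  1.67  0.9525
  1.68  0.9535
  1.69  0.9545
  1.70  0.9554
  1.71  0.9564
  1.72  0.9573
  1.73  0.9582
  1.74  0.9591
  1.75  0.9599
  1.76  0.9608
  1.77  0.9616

-0.0475

σ√T = 0.22·√2 = 0.3111
d₁ = [ln(30/20) + (0.033 + 0.22²/2)·2] / 0.3111 = [0.4055 + 0.1144] / 0.3111 = 1.6709 which rounds to 1.67
N(d₁) = N(1.67) = 0.9525
Δ_put = N(d₁) − 1 = 0.9525 − 1 = -0.0475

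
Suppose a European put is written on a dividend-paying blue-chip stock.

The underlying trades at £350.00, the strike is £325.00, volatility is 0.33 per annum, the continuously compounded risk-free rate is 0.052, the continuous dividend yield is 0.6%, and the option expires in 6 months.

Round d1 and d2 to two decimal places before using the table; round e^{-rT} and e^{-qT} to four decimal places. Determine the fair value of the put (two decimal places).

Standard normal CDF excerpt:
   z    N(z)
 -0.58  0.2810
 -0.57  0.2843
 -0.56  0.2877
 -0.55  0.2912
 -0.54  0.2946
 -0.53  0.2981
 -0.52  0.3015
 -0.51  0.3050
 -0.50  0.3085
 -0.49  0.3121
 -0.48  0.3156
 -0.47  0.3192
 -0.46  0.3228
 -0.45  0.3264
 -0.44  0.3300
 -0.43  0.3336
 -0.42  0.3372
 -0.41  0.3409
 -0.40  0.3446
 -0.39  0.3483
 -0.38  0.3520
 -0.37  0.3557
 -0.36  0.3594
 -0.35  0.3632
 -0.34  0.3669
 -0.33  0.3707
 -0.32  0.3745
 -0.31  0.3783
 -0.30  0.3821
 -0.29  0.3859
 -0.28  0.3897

£16.97

σ√T = 0.33 × 0.7071 = 0.2333
d₁ = [ln(350/325) + (0.052 − 0.006 + ½·0.33²)·0.5] / (σ√T) = (0.0741 + 0.0502) / 0.2333 = 0.5328 which rounds to 0.53
d₂ = 0.5328 − 0.2333 = 0.2995 which rounds to 0.30
e^(−qT) = e^(−0.006·0.5) = 0.9970;  e^(−rT) = e^(−0.052·0.5) = 0.9743
P = 325·0.9743·N(-0.30) − 350·0.9970·N(-0.53) = 325·0.9743·0.3821 − 350·0.9970·0.2981 = 120.9910 − 104.0220 = 16.9690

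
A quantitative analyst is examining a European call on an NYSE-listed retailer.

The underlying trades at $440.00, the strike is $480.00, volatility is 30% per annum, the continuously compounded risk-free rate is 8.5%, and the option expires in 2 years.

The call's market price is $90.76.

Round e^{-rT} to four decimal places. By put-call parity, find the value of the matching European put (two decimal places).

$55.74

e^(−rT) = e^(−0.085·2) = 0.8437
Put-call parity: C − P = S − K·e^(−rT) = 440 − 480·0.8437 = 440 − 404.9760 = 35.0240
P = C − (C − P) = 90.76 − (35.0240) = 55.7360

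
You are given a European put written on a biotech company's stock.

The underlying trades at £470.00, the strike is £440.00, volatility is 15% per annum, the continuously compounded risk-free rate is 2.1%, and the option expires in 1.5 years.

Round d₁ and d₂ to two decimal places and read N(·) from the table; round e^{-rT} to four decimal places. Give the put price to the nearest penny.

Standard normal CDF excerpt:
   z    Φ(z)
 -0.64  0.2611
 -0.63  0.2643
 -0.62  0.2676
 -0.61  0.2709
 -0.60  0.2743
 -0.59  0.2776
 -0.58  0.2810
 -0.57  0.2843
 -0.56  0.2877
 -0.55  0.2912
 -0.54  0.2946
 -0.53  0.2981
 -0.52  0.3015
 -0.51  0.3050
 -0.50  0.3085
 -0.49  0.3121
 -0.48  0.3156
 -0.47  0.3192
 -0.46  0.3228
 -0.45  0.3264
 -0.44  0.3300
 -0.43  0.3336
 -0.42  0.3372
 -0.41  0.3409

σ√T = 0.15·√1.5 = 0.1837
d₁ = [ln(470/440) + (0.021 + 0.15²/2)·1.5] / 0.1837 = [0.0660 + 0.0484] / 0.1837 = 0.6223 → 0.62
d₂ = d₁ − σ√T = 0.6223 − 0.1837 = 0.4386 → 0.44
e^(−rT) = e^(−0.021·1.5) = 0.9690
N(−d₂) = N(-0.44) = 0.3300;  N(−d₁) = N(-0.62) = 0.2676
P = 440·0.9690·0.3300 − 470·0.2676 = 140.6988 − 125.7720 = 14.9268

£14.93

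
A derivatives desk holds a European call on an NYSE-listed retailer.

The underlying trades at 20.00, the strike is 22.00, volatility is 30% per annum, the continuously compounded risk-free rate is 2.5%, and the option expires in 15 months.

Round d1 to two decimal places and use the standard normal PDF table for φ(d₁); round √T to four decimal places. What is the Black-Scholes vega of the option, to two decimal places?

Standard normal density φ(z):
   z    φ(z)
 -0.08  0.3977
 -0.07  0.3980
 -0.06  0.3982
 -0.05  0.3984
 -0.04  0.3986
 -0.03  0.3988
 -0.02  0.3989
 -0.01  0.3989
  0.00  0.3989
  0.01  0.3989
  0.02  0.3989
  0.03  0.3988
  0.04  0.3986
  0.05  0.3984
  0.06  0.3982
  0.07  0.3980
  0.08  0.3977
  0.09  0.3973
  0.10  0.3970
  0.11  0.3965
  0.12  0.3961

T = 1.25;  σ√T = 0.3354
d₁ = [ln(20/22) + (0.025 + ½·0.3²)·1.25] / (σ√T) = (-0.0953 + 0.0875) / 0.3354 = -0.0233 which rounds to -0.02
√T = √1.25 = 1.1180
φ(d₁) = φ(-0.02) = 0.3989
vega = S·φ(d₁)·√T = 20·0.3989·1.1180 = 8.9194

8.92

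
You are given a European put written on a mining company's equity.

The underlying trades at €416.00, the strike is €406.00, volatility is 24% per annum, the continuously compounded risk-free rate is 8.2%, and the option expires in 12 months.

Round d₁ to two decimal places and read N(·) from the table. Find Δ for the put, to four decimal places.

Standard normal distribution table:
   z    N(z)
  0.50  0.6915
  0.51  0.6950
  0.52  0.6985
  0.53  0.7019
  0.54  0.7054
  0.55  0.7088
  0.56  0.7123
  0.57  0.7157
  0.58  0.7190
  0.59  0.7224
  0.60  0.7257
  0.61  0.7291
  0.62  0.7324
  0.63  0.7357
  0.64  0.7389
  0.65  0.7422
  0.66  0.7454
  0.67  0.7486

-0.2877

σ√T = 0.24 × 1.0000 = 0.2400
d₁ = [ln(416/406) + (0.082 + ½·0.24²)·1] / (σ√T) = (0.0243 + 0.1108) / 0.2400 = 0.5631 which rounds to 0.56
N(d₁) = N(0.56) = 0.7123
Δ_put = N(d₁) − 1 = 0.7123 − 1 = -0.2877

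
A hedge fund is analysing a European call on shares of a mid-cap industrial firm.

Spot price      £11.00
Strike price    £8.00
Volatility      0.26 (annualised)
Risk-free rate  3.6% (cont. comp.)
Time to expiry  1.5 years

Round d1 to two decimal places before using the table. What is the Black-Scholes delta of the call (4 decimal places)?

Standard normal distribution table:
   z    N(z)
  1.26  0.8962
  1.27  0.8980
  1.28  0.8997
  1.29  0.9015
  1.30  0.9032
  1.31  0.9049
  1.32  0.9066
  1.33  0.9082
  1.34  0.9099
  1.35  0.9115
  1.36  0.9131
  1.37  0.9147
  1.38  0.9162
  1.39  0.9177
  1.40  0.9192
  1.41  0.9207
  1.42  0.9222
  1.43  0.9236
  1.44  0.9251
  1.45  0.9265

σ√T = 0.26·√1.5 = 0.3184
d₁ = [ln(11/8) + (0.036 + 0.26²/2)·1.5] / 0.3184 = [0.3185 + 0.1047] / 0.3184 = 1.3289 which rounds to 1.33
N(d₁) = N(1.33) = 0.9082
Δ_call = N(d₁) = 0.9082

0.9082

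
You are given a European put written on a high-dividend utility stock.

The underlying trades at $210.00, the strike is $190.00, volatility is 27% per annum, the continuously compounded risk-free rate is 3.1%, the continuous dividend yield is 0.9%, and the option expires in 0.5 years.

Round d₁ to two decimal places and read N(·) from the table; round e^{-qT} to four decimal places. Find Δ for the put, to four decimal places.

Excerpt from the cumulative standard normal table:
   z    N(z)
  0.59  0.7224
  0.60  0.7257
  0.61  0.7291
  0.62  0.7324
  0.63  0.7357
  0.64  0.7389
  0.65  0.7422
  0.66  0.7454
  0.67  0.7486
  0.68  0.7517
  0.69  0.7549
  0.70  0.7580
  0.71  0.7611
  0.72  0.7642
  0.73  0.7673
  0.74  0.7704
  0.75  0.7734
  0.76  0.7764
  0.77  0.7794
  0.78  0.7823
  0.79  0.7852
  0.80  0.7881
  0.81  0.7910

-0.2472

σ√T = 0.27 × 0.7071 = 0.1909
ln(S/K) + (r − q + σ²/2)T = ln(210/190) + (0.031 − 0.009 + 0.27²/2)·0.5 = 0.1001 + 0.0292 = 0.1293
d₁ = 0.1293 / 0.1909 = 0.6773 ≈ 0.68
N(d₁) = N(0.68) = 0.7517
Δ_put = e^(−qT)·(N(d₁) − 1) = 0.9955·(0.7517 − 1) = -0.2472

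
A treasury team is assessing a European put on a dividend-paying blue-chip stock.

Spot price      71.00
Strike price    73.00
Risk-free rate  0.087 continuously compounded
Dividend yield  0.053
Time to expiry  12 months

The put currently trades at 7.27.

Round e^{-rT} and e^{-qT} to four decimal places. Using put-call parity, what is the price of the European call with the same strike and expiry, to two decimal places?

7.69

exp(−qT) = exp(−0.053·1) = 0.9484;  exp(−rT) = exp(−0.087·1) = 0.9167
Put-call parity: C − P = S·e^(−qT) − K·e^(−rT) = 71·0.9484 − 73·0.9167 = 67.3364 − 66.9191 = 0.4173
C = P + (C − P) = 7.27 + (0.4173) = 7.6873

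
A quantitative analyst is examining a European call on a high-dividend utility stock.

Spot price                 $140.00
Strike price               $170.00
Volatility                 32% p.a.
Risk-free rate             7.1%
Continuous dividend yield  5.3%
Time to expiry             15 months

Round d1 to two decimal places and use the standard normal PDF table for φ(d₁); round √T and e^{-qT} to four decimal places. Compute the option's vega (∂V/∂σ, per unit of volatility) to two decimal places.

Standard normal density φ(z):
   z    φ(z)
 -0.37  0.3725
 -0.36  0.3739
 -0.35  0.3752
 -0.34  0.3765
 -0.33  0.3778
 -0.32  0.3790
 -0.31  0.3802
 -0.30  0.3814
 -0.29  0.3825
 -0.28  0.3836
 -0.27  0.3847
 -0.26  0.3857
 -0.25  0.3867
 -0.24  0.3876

55.87

σ√T = 0.32 × 1.1180 = 0.3578
d₁ = [ln(140/170) + (0.071 − 0.053 + 0.32²/2)·1.25] / 0.3578 = [-0.1942 + 0.0865] / 0.3578 = -0.3009 ⇒ -0.30
√T = √1.25 = 1.1180
φ(d₁) = φ(-0.30) = 0.3814
e^(−qT) = e^(−0.053·1.25) = 0.9359
vega = S·e^(−qT)·φ(d₁)·√T = 140·0.9359·0.3814·1.1180 = 55.8702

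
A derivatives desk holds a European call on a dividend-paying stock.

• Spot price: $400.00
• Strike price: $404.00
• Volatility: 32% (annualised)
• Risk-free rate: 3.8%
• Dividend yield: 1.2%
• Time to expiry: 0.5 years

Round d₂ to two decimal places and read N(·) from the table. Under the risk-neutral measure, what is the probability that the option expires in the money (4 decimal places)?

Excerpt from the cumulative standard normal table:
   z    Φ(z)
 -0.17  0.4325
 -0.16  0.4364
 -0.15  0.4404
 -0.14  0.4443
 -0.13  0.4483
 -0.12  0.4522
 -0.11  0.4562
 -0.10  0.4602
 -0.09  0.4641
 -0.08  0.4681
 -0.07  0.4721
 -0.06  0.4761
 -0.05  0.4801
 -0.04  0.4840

σ√T = 0.32·√0.5 = 0.2263
d₁ = [ln(400/404) + (0.038 − 0.012 + ½·0.32²)·0.5] / (σ√T) = (-0.0100 + 0.0386) / 0.2263 = 0.1266 which rounds to 0.13
d₂ = 0.1266 − 0.2263 = -0.0997 which rounds to -0.10
Risk-neutral Pr[S_T > K] = N(d₂) = N(-0.10) = 0.4602

0.4602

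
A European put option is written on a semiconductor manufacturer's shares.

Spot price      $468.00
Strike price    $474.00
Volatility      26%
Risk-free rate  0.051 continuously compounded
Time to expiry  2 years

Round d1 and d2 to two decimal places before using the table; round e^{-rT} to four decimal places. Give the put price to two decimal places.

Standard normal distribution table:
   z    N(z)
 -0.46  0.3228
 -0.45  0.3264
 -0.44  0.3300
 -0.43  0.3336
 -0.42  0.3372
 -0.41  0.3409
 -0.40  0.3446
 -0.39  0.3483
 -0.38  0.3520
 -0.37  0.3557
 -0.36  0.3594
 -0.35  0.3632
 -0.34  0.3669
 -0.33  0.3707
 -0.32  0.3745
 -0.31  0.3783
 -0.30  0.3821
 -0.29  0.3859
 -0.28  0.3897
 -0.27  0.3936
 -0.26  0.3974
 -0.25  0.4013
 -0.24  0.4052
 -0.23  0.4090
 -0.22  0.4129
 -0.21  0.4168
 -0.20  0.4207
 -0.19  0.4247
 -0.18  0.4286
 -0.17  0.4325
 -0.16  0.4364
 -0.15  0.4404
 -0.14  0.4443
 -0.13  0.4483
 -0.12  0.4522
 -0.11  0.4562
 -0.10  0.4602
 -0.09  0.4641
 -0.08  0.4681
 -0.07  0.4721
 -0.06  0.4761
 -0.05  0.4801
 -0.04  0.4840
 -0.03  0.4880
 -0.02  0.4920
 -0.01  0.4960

σ√T = 0.26 × 1.4142 = 0.3677
ln(S/K) + (r + σ²/2)T = ln(468/474) + (0.051 + 0.26²/2)·2 = -0.0127 + 0.1696 = 0.1569
d₁ = 0.1569 / 0.3677 = 0.4266 ≈ 0.43
d₂ = d₁ − σ√T = 0.4266 − 0.3677 = 0.0589 ≈ 0.06
exp(−rT) = exp(−0.051·2) = 0.9030
N(−d₂) = N(-0.06) = 0.4761;  N(−d₁) = N(-0.43) = 0.3336
P = 474·0.9030·0.4761 − 468·0.3336 = 203.7813 − 156.1248 = 47.6565

$47.66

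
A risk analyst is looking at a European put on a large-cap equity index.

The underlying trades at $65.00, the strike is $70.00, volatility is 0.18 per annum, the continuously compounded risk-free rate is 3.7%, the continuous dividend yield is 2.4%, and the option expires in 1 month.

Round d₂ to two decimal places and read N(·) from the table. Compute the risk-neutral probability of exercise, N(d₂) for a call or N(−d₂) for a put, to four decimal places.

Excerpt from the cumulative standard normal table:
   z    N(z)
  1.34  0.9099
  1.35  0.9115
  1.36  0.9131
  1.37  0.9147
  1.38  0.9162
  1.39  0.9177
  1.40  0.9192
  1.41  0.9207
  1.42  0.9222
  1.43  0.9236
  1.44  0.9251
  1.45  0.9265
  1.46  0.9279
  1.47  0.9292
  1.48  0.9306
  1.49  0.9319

σ√T = 0.18·√0.08333 = 0.0520
ln(S/K) + (r − q + σ²/2)T = ln(65/70) + (0.037 − 0.024 + 0.18²/2)·0.08333 = -0.0741 + 0.0024 = -0.0717
d₁ = -0.0717 / 0.0520 = -1.3794 ≈ -1.38
d₂ = d₁ − σ√T = -1.3794 − 0.0520 = -1.4313 ≈ -1.43
Pr(exercise) under Q = N(−d₂) = N(1.43) = 0.9236

0.9236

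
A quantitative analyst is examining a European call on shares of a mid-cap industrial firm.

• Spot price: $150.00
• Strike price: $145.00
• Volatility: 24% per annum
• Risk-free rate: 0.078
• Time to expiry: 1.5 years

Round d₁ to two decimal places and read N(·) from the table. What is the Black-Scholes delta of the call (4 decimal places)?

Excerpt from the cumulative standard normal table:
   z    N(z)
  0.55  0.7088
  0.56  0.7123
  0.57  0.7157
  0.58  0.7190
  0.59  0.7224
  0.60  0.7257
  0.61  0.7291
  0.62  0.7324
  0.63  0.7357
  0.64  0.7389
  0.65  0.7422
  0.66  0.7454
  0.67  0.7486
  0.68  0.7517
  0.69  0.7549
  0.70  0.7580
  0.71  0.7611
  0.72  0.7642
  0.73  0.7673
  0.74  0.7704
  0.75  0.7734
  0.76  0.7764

0.7454

T = 1.5;  σ√T = 0.2939
d₁ = [ln(150/145) + (0.078 + 0.24²/2)·1.5] / 0.2939 = [0.0339 + 0.1602] / 0.2939 = 0.6603 → 0.66
N(d₁) = N(0.66) = 0.7454
Δ_call = N(d₁) = 0.7454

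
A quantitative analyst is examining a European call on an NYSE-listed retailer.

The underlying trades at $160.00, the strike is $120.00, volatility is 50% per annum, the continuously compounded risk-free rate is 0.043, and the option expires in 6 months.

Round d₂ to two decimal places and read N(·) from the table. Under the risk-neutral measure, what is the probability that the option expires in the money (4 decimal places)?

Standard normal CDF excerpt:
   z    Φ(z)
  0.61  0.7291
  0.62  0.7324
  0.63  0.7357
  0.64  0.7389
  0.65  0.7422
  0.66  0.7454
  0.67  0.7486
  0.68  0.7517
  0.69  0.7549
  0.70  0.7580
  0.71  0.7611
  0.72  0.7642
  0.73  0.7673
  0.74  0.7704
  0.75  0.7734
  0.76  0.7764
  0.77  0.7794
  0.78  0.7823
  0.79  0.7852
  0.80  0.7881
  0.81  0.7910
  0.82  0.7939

0.7580

σ√T = 0.5 × 0.7071 = 0.3536
ln(S/K) + (r + σ²/2)T = ln(160/120) + (0.043 + 0.5²/2)·0.5 = 0.2877 + 0.0840 = 0.3717
d₁ = 0.3717 / 0.3536 = 1.0513 which rounds to 1.05
d₂ = d₁ − σ√T = 1.0513 − 0.3536 = 0.6977 which rounds to 0.70
Risk-neutral Pr[S_T > K] = N(d₂) = N(0.70) = 0.7580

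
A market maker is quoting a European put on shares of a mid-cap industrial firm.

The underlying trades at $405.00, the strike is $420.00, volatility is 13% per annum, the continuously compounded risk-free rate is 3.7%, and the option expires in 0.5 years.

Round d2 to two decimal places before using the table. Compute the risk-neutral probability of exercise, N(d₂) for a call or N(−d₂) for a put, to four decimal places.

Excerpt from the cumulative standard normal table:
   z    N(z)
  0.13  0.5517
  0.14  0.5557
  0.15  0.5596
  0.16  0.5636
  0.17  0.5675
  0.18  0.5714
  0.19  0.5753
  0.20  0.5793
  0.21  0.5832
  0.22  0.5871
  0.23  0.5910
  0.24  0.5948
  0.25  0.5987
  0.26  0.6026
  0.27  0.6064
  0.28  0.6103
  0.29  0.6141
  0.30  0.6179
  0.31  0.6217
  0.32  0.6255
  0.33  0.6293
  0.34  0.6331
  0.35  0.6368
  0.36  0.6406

0.5948

T = 0.5;  σ√T = 0.0919
d₁ = [ln(405/420) + (0.037 + 0.13²/2)·0.5] / 0.0919 = [-0.0364 + 0.0227] / 0.0919 = -0.1484 → -0.15
d₂ = d₁ − σ√T = -0.1484 − 0.0919 = -0.2403 → -0.24
Risk-neutral Pr[S_T < K] = N(−d₂) = N(0.24) = 0.5948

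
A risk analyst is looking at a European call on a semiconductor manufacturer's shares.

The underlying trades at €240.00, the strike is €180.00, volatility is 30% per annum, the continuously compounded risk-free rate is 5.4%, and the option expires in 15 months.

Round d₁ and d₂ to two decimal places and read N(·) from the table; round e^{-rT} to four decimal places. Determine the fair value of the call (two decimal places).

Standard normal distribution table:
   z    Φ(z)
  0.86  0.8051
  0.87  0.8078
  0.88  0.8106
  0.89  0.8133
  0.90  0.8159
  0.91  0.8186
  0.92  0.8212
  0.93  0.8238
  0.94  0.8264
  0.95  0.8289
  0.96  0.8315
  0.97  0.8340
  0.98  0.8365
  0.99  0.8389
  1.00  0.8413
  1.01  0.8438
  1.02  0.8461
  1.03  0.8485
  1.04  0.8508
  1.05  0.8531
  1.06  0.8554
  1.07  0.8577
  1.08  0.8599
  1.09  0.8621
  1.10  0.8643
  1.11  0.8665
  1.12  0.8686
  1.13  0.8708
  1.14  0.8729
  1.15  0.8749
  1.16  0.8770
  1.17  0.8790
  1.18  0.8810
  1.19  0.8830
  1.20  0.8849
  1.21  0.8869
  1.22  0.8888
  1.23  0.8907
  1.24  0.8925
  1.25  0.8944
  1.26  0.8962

€76.93

T = 1.25;  σ√T = 0.3354
d₁ = [ln(240/180) + (0.054 + ½·0.3²)·1.25] / (σ√T) = (0.2877 + 0.1237) / 0.3354 = 1.2267 ⇒ 1.23
d₂ = 1.2267 − 0.3354 = 0.8912 ⇒ 0.89
exp(−rT) = exp(−0.054·1.25) = 0.9347
C = 240·N(1.23) − 180·0.9347·N(0.89) = 240·0.8907 − 180·0.9347·0.8133 = 213.7680 − 136.8345 = 76.9335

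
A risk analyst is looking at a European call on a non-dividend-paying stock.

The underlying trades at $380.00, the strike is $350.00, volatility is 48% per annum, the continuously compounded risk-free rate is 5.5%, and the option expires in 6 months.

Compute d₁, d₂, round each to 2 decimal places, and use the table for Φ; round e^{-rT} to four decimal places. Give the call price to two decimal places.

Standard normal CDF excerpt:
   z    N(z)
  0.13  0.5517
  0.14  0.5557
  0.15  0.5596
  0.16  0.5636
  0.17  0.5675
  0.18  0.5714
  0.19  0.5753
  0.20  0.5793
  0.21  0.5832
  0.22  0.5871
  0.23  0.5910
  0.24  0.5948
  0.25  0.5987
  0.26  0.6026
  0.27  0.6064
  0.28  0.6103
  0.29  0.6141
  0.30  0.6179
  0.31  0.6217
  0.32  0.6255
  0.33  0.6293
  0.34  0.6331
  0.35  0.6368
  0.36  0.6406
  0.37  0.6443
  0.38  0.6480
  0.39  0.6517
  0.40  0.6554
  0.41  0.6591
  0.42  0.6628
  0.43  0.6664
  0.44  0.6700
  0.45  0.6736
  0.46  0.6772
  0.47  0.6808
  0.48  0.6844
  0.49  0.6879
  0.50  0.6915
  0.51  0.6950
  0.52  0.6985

σ√T = 0.48 × 0.7071 = 0.3394
ln(S/K) + (r + σ²/2)T = ln(380/350) + (0.055 + 0.48²/2)·0.5 = 0.0822 + 0.0851 = 0.1673
d₁ = 0.1673 / 0.3394 = 0.4930 ⇒ 0.49
d₂ = d₁ − σ√T = 0.4930 − 0.3394 = 0.1536 ⇒ 0.15
exp(−rT) = exp(−0.055·0.5) = 0.9729
N(d₁) = N(0.49) = 0.6879;  N(d₂) = N(0.15) = 0.5596
C = 380·0.6879 − 350·0.9729·0.5596 = 261.4020 − 190.5522 = 70.8498

$70.85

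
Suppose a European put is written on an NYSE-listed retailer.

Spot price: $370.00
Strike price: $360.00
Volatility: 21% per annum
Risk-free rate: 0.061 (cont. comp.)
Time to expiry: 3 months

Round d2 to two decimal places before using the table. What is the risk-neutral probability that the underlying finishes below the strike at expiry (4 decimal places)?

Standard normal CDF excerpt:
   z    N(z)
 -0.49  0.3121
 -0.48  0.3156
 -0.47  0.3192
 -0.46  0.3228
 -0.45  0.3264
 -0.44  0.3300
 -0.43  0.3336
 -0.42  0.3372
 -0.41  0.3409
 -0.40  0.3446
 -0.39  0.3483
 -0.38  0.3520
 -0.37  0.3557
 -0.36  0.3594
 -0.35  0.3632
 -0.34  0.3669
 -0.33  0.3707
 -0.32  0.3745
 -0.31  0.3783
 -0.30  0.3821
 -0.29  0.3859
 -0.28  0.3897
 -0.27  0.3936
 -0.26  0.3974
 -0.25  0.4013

σ√T = 0.21 × 0.5000 = 0.1050
d₁ = [ln(370/360) + (0.061 + 0.21²/2)·0.25] / 0.1050 = [0.0274 + 0.0208] / 0.1050 = 0.4587 which rounds to 0.46
d₂ = d₁ − σ√T = 0.4587 − 0.1050 = 0.3537 which rounds to 0.35
Pr(exercise) under Q = N(−d₂) = N(-0.35) = 0.3632

0.3632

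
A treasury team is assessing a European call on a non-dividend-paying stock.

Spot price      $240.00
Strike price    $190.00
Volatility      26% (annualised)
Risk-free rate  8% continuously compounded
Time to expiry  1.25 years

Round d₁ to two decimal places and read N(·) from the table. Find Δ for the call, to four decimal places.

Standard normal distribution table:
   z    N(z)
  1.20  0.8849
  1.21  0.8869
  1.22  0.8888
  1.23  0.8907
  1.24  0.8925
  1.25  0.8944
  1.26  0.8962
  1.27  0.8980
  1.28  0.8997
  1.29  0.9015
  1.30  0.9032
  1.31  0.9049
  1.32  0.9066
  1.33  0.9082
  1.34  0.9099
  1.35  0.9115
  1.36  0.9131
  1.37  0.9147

0.9015

σ√T = 0.26·√1.25 = 0.2907
d₁ = [ln(240/190) + (0.08 + ½·0.26²)·1.25] / (σ√T) = (0.2336 + 0.1423) / 0.2907 = 1.2930 → 1.29
N(d₁) = N(1.29) = 0.9015
Δ_call = N(d₁) = 0.9015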